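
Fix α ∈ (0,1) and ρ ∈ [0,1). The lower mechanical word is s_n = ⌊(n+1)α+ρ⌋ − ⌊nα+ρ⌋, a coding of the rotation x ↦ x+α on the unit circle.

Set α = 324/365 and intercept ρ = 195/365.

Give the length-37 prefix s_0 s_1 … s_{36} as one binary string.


n=0: ⌊(1·324+195)/365⌋ − ⌊(0·324+195)/365⌋ = ⌊519/365⌋ − ⌊195/365⌋ = 1 − 0 = 1
n=1: ⌊(2·324+195)/365⌋ − ⌊(1·324+195)/365⌋ = ⌊843/365⌋ − ⌊519/365⌋ = 2 − 1 = 1
n=2: ⌊(3·324+195)/365⌋ − ⌊(2·324+195)/365⌋ = ⌊1167/365⌋ − ⌊843/365⌋ = 3 − 2 = 1
n=3: ⌊(4·324+195)/365⌋ − ⌊(3·324+195)/365⌋ = ⌊1491/365⌋ − ⌊1167/365⌋ = 4 − 3 = 1
n=4: ⌊(5·324+195)/365⌋ − ⌊(4·324+195)/365⌋ = ⌊1815/365⌋ − ⌊1491/365⌋ = 4 − 4 = 0
n=5: ⌊(6·324+195)/365⌋ − ⌊(5·324+195)/365⌋ = ⌊2139/365⌋ − ⌊1815/365⌋ = 5 − 4 = 1
n=6: ⌊(7·324+195)/365⌋ − ⌊(6·324+195)/365⌋ = ⌊2463/365⌋ − ⌊2139/365⌋ = 6 − 5 = 1
n=7: ⌊(8·324+195)/365⌋ − ⌊(7·324+195)/365⌋ = ⌊2787/365⌋ − ⌊2463/365⌋ = 7 − 6 = 1
n=8: ⌊(9·324+195)/365⌋ − ⌊(8·324+195)/365⌋ = ⌊3111/365⌋ − ⌊2787/365⌋ = 8 − 7 = 1
n=9: ⌊(10·324+195)/365⌋ − ⌊(9·324+195)/365⌋ = ⌊3435/365⌋ − ⌊3111/365⌋ = 9 − 8 = 1
n=10: ⌊(11·324+195)/365⌋ − ⌊(10·324+195)/365⌋ = ⌊3759/365⌋ − ⌊3435/365⌋ = 10 − 9 = 1
n=11: ⌊(12·324+195)/365⌋ − ⌊(11·324+195)/365⌋ = ⌊4083/365⌋ − ⌊3759/365⌋ = 11 − 10 = 1
n=12: ⌊(13·324+195)/365⌋ − ⌊(12·324+195)/365⌋ = ⌊4407/365⌋ − ⌊4083/365⌋ = 12 − 11 = 1
n=13: ⌊(14·324+195)/365⌋ − ⌊(13·324+195)/365⌋ = ⌊4731/365⌋ − ⌊4407/365⌋ = 12 − 12 = 0
n=14: ⌊(15·324+195)/365⌋ − ⌊(14·324+195)/365⌋ = ⌊5055/365⌋ − ⌊4731/365⌋ = 13 − 12 = 1
n=15: ⌊(16·324+195)/365⌋ − ⌊(15·324+195)/365⌋ = ⌊5379/365⌋ − ⌊5055/365⌋ = 14 − 13 = 1
n=16: ⌊(17·324+195)/365⌋ − ⌊(16·324+195)/365⌋ = ⌊5703/365⌋ − ⌊5379/365⌋ = 15 − 14 = 1
n=17: ⌊(18·324+195)/365⌋ − ⌊(17·324+195)/365⌋ = ⌊6027/365⌋ − ⌊5703/365⌋ = 16 − 15 = 1
n=18: ⌊(19·324+195)/365⌋ − ⌊(18·324+195)/365⌋ = ⌊6351/365⌋ − ⌊6027/365⌋ = 17 − 16 = 1
n=19: ⌊(20·324+195)/365⌋ − ⌊(19·324+195)/365⌋ = ⌊6675/365⌋ − ⌊6351/365⌋ = 18 − 17 = 1
n=20: ⌊(21·324+195)/365⌋ − ⌊(20·324+195)/365⌋ = ⌊6999/365⌋ − ⌊6675/365⌋ = 19 − 18 = 1
n=21: ⌊(22·324+195)/365⌋ − ⌊(21·324+195)/365⌋ = ⌊7323/365⌋ − ⌊6999/365⌋ = 20 − 19 = 1
n=22: ⌊(23·324+195)/365⌋ − ⌊(22·324+195)/365⌋ = ⌊7647/365⌋ − ⌊7323/365⌋ = 20 − 20 = 0
n=23: ⌊(24·324+195)/365⌋ − ⌊(23·324+195)/365⌋ = ⌊7971/365⌋ − ⌊7647/365⌋ = 21 − 20 = 1
n=24: ⌊(25·324+195)/365⌋ − ⌊(24·324+195)/365⌋ = ⌊8295/365⌋ − ⌊7971/365⌋ = 22 − 21 = 1
n=25: ⌊(26·324+195)/365⌋ − ⌊(25·324+195)/365⌋ = ⌊8619/365⌋ − ⌊8295/365⌋ = 23 − 22 = 1
n=26: ⌊(27·324+195)/365⌋ − ⌊(26·324+195)/365⌋ = ⌊8943/365⌋ − ⌊8619/365⌋ = 24 − 23 = 1
n=27: ⌊(28·324+195)/365⌋ − ⌊(27·324+195)/365⌋ = ⌊9267/365⌋ − ⌊8943/365⌋ = 25 − 24 = 1
n=28: ⌊(29·324+195)/365⌋ − ⌊(28·324+195)/365⌋ = ⌊9591/365⌋ − ⌊9267/365⌋ = 26 − 25 = 1
n=29: ⌊(30·324+195)/365⌋ − ⌊(29·324+195)/365⌋ = ⌊9915/365⌋ − ⌊9591/365⌋ = 27 − 26 = 1
n=30: ⌊(31·324+195)/365⌋ − ⌊(30·324+195)/365⌋ = ⌊10239/365⌋ − ⌊9915/365⌋ = 28 − 27 = 1
n=31: ⌊(32·324+195)/365⌋ − ⌊(31·324+195)/365⌋ = ⌊10563/365⌋ − ⌊10239/365⌋ = 28 − 28 = 0
n=32: ⌊(33·324+195)/365⌋ − ⌊(32·324+195)/365⌋ = ⌊10887/365⌋ − ⌊10563/365⌋ = 29 − 28 = 1
n=33: ⌊(34·324+195)/365⌋ − ⌊(33·324+195)/365⌋ = ⌊11211/365⌋ − ⌊10887/365⌋ = 30 − 29 = 1
n=34: ⌊(35·324+195)/365⌋ − ⌊(34·324+195)/365⌋ = ⌊11535/365⌋ − ⌊11211/365⌋ = 31 − 30 = 1
n=35: ⌊(36·324+195)/365⌋ − ⌊(35·324+195)/365⌋ = ⌊11859/365⌋ − ⌊11535/365⌋ = 32 − 31 = 1
n=36: ⌊(37·324+195)/365⌋ − ⌊(36·324+195)/365⌋ = ⌊12183/365⌋ − ⌊11859/365⌋ = 33 − 32 = 1

1111011111111011111111011111111011111


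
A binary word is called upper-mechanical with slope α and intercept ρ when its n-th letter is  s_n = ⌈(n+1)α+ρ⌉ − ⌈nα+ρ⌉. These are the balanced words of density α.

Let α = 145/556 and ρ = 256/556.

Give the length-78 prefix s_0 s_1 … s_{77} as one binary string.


n=0: ⌈(1·145+256)/556⌉ − ⌈(0·145+256)/556⌉ = ⌈401/556⌉ − ⌈256/556⌉ = 1 − 1 = 0
n=1: ⌈(2·145+256)/556⌉ − ⌈(1·145+256)/556⌉ = ⌈546/556⌉ − ⌈401/556⌉ = 1 − 1 = 0
n=2: ⌈(3·145+256)/556⌉ − ⌈(2·145+256)/556⌉ = ⌈691/556⌉ − ⌈546/556⌉ = 2 − 1 = 1
n=3: ⌈(4·145+256)/556⌉ − ⌈(3·145+256)/556⌉ = ⌈836/556⌉ − ⌈691/556⌉ = 2 − 2 = 0
n=4: ⌈(5·145+256)/556⌉ − ⌈(4·145+256)/556⌉ = ⌈981/556⌉ − ⌈836/556⌉ = 2 − 2 = 0
n=5: ⌈(6·145+256)/556⌉ − ⌈(5·145+256)/556⌉ = ⌈1126/556⌉ − ⌈981/556⌉ = 3 − 2 = 1
n=6: ⌈(7·145+256)/556⌉ − ⌈(6·145+256)/556⌉ = ⌈1271/556⌉ − ⌈1126/556⌉ = 3 − 3 = 0
n=7: ⌈(8·145+256)/556⌉ − ⌈(7·145+256)/556⌉ = ⌈1416/556⌉ − ⌈1271/556⌉ = 3 − 3 = 0
n=8: ⌈(9·145+256)/556⌉ − ⌈(8·145+256)/556⌉ = ⌈1561/556⌉ − ⌈1416/556⌉ = 3 − 3 = 0
n=9: ⌈(10·145+256)/556⌉ − ⌈(9·145+256)/556⌉ = ⌈1706/556⌉ − ⌈1561/556⌉ = 4 − 3 = 1
n=10: ⌈(11·145+256)/556⌉ − ⌈(10·145+256)/556⌉ = ⌈1851/556⌉ − ⌈1706/556⌉ = 4 − 4 = 0
n=11: ⌈(12·145+256)/556⌉ − ⌈(11·145+256)/556⌉ = ⌈1996/556⌉ − ⌈1851/556⌉ = 4 − 4 = 0
n=12: ⌈(13·145+256)/556⌉ − ⌈(12·145+256)/556⌉ = ⌈2141/556⌉ − ⌈1996/556⌉ = 4 − 4 = 0
n=13: ⌈(14·145+256)/556⌉ − ⌈(13·145+256)/556⌉ = ⌈2286/556⌉ − ⌈2141/556⌉ = 5 − 4 = 1
n=14: ⌈(15·145+256)/556⌉ − ⌈(14·145+256)/556⌉ = ⌈2431/556⌉ − ⌈2286/556⌉ = 5 − 5 = 0
n=15: ⌈(16·145+256)/556⌉ − ⌈(15·145+256)/556⌉ = ⌈2576/556⌉ − ⌈2431/556⌉ = 5 − 5 = 0
n=16: ⌈(17·145+256)/556⌉ − ⌈(16·145+256)/556⌉ = ⌈2721/556⌉ − ⌈2576/556⌉ = 5 − 5 = 0
n=17: ⌈(18·145+256)/556⌉ − ⌈(17·145+256)/556⌉ = ⌈2866/556⌉ − ⌈2721/556⌉ = 6 − 5 = 1
n=18: ⌈(19·145+256)/556⌉ − ⌈(18·145+256)/556⌉ = ⌈3011/556⌉ − ⌈2866/556⌉ = 6 − 6 = 0
n=19: ⌈(20·145+256)/556⌉ − ⌈(19·145+256)/556⌉ = ⌈3156/556⌉ − ⌈3011/556⌉ = 6 − 6 = 0
n=20: ⌈(21·145+256)/556⌉ − ⌈(20·145+256)/556⌉ = ⌈3301/556⌉ − ⌈3156/556⌉ = 6 − 6 = 0
n=21: ⌈(22·145+256)/556⌉ − ⌈(21·145+256)/556⌉ = ⌈3446/556⌉ − ⌈3301/556⌉ = 7 − 6 = 1
n=22: ⌈(23·145+256)/556⌉ − ⌈(22·145+256)/556⌉ = ⌈3591/556⌉ − ⌈3446/556⌉ = 7 − 7 = 0
n=23: ⌈(24·145+256)/556⌉ − ⌈(23·145+256)/556⌉ = ⌈3736/556⌉ − ⌈3591/556⌉ = 7 − 7 = 0
n=24: ⌈(25·145+256)/556⌉ − ⌈(24·145+256)/556⌉ = ⌈3881/556⌉ − ⌈3736/556⌉ = 7 − 7 = 0
n=25: ⌈(26·145+256)/556⌉ − ⌈(25·145+256)/556⌉ = ⌈4026/556⌉ − ⌈3881/556⌉ = 8 − 7 = 1
n=26: ⌈(27·145+256)/556⌉ − ⌈(26·145+256)/556⌉ = ⌈4171/556⌉ − ⌈4026/556⌉ = 8 − 8 = 0
n=27: ⌈(28·145+256)/556⌉ − ⌈(27·145+256)/556⌉ = ⌈4316/556⌉ − ⌈4171/556⌉ = 8 − 8 = 0
n=28: ⌈(29·145+256)/556⌉ − ⌈(28·145+256)/556⌉ = ⌈4461/556⌉ − ⌈4316/556⌉ = 9 − 8 = 1
n=29: ⌈(30·145+256)/556⌉ − ⌈(29·145+256)/556⌉ = ⌈4606/556⌉ − ⌈4461/556⌉ = 9 − 9 = 0
n=30: ⌈(31·145+256)/556⌉ − ⌈(30·145+256)/556⌉ = ⌈4751/556⌉ − ⌈4606/556⌉ = 9 − 9 = 0
n=31: ⌈(32·145+256)/556⌉ − ⌈(31·145+256)/556⌉ = ⌈4896/556⌉ − ⌈4751/556⌉ = 9 − 9 = 0
n=32: ⌈(33·145+256)/556⌉ − ⌈(32·145+256)/556⌉ = ⌈5041/556⌉ − ⌈4896/556⌉ = 10 − 9 = 1
n=33: ⌈(34·145+256)/556⌉ − ⌈(33·145+256)/556⌉ = ⌈5186/556⌉ − ⌈5041/556⌉ = 10 − 10 = 0
n=34: ⌈(35·145+256)/556⌉ − ⌈(34·145+256)/556⌉ = ⌈5331/556⌉ − ⌈5186/556⌉ = 10 − 10 = 0
n=35: ⌈(36·145+256)/556⌉ − ⌈(35·145+256)/556⌉ = ⌈5476/556⌉ − ⌈5331/556⌉ = 10 − 10 = 0
n=36: ⌈(37·145+256)/556⌉ − ⌈(36·145+256)/556⌉ = ⌈5621/556⌉ − ⌈5476/556⌉ = 11 − 10 = 1
n=37: ⌈(38·145+256)/556⌉ − ⌈(37·145+256)/556⌉ = ⌈5766/556⌉ − ⌈5621/556⌉ = 11 − 11 = 0
n=38: ⌈(39·145+256)/556⌉ − ⌈(38·145+256)/556⌉ = ⌈5911/556⌉ − ⌈5766/556⌉ = 11 − 11 = 0
n=39: ⌈(40·145+256)/556⌉ − ⌈(39·145+256)/556⌉ = ⌈6056/556⌉ − ⌈5911/556⌉ = 11 − 11 = 0
n=40: ⌈(41·145+256)/556⌉ − ⌈(40·145+256)/556⌉ = ⌈6201/556⌉ − ⌈6056/556⌉ = 12 − 11 = 1
n=41: ⌈(42·145+256)/556⌉ − ⌈(41·145+256)/556⌉ = ⌈6346/556⌉ − ⌈6201/556⌉ = 12 − 12 = 0
n=42: ⌈(43·145+256)/556⌉ − ⌈(42·145+256)/556⌉ = ⌈6491/556⌉ − ⌈6346/556⌉ = 12 − 12 = 0
n=43: ⌈(44·145+256)/556⌉ − ⌈(43·145+256)/556⌉ = ⌈6636/556⌉ − ⌈6491/556⌉ = 12 − 12 = 0
n=44: ⌈(45·145+256)/556⌉ − ⌈(44·145+256)/556⌉ = ⌈6781/556⌉ − ⌈6636/556⌉ = 13 − 12 = 1
n=45: ⌈(46·145+256)/556⌉ − ⌈(45·145+256)/556⌉ = ⌈6926/556⌉ − ⌈6781/556⌉ = 13 − 13 = 0
n=46: ⌈(47·145+256)/556⌉ − ⌈(46·145+256)/556⌉ = ⌈7071/556⌉ − ⌈6926/556⌉ = 13 − 13 = 0
n=47: ⌈(48·145+256)/556⌉ − ⌈(47·145+256)/556⌉ = ⌈7216/556⌉ − ⌈7071/556⌉ = 13 − 13 = 0
n=48: ⌈(49·145+256)/556⌉ − ⌈(48·145+256)/556⌉ = ⌈7361/556⌉ − ⌈7216/556⌉ = 14 − 13 = 1
n=49: ⌈(50·145+256)/556⌉ − ⌈(49·145+256)/556⌉ = ⌈7506/556⌉ − ⌈7361/556⌉ = 14 − 14 = 0
n=50: ⌈(51·145+256)/556⌉ − ⌈(50·145+256)/556⌉ = ⌈7651/556⌉ − ⌈7506/556⌉ = 14 − 14 = 0
n=51: ⌈(52·145+256)/556⌉ − ⌈(51·145+256)/556⌉ = ⌈7796/556⌉ − ⌈7651/556⌉ = 15 − 14 = 1
n=52: ⌈(53·145+256)/556⌉ − ⌈(52·145+256)/556⌉ = ⌈7941/556⌉ − ⌈7796/556⌉ = 15 − 15 = 0
n=53: ⌈(54·145+256)/556⌉ − ⌈(53·145+256)/556⌉ = ⌈8086/556⌉ − ⌈7941/556⌉ = 15 − 15 = 0
n=54: ⌈(55·145+256)/556⌉ − ⌈(54·145+256)/556⌉ = ⌈8231/556⌉ − ⌈8086/556⌉ = 15 − 15 = 0
n=55: ⌈(56·145+256)/556⌉ − ⌈(55·145+256)/556⌉ = ⌈8376/556⌉ − ⌈8231/556⌉ = 16 − 15 = 1
n=56: ⌈(57·145+256)/556⌉ − ⌈(56·145+256)/556⌉ = ⌈8521/556⌉ − ⌈8376/556⌉ = 16 − 16 = 0
n=57: ⌈(58·145+256)/556⌉ − ⌈(57·145+256)/556⌉ = ⌈8666/556⌉ − ⌈8521/556⌉ = 16 − 16 = 0
n=58: ⌈(59·145+256)/556⌉ − ⌈(58·145+256)/556⌉ = ⌈8811/556⌉ − ⌈8666/556⌉ = 16 − 16 = 0
n=59: ⌈(60·145+256)/556⌉ − ⌈(59·145+256)/556⌉ = ⌈8956/556⌉ − ⌈8811/556⌉ = 17 − 16 = 1
n=60: ⌈(61·145+256)/556⌉ − ⌈(60·145+256)/556⌉ = ⌈9101/556⌉ − ⌈8956/556⌉ = 17 − 17 = 0
n=61: ⌈(62·145+256)/556⌉ − ⌈(61·145+256)/556⌉ = ⌈9246/556⌉ − ⌈9101/556⌉ = 17 − 17 = 0
n=62: ⌈(63·145+256)/556⌉ − ⌈(62·145+256)/556⌉ = ⌈9391/556⌉ − ⌈9246/556⌉ = 17 − 17 = 0
n=63: ⌈(64·145+256)/556⌉ − ⌈(63·145+256)/556⌉ = ⌈9536/556⌉ − ⌈9391/556⌉ = 18 − 17 = 1
n=64: ⌈(65·145+256)/556⌉ − ⌈(64·145+256)/556⌉ = ⌈9681/556⌉ − ⌈9536/556⌉ = 18 − 18 = 0
n=65: ⌈(66·145+256)/556⌉ − ⌈(65·145+256)/556⌉ = ⌈9826/556⌉ − ⌈9681/556⌉ = 18 − 18 = 0
n=66: ⌈(67·145+256)/556⌉ − ⌈(66·145+256)/556⌉ = ⌈9971/556⌉ − ⌈9826/556⌉ = 18 − 18 = 0
n=67: ⌈(68·145+256)/556⌉ − ⌈(67·145+256)/556⌉ = ⌈10116/556⌉ − ⌈9971/556⌉ = 19 − 18 = 1
n=68: ⌈(69·145+256)/556⌉ − ⌈(68·145+256)/556⌉ = ⌈10261/556⌉ − ⌈10116/556⌉ = 19 − 19 = 0
n=69: ⌈(70·145+256)/556⌉ − ⌈(69·145+256)/556⌉ = ⌈10406/556⌉ − ⌈10261/556⌉ = 19 − 19 = 0
n=70: ⌈(71·145+256)/556⌉ − ⌈(70·145+256)/556⌉ = ⌈10551/556⌉ − ⌈10406/556⌉ = 19 − 19 = 0
n=71: ⌈(72·145+256)/556⌉ − ⌈(71·145+256)/556⌉ = ⌈10696/556⌉ − ⌈10551/556⌉ = 20 − 19 = 1
n=72: ⌈(73·145+256)/556⌉ − ⌈(72·145+256)/556⌉ = ⌈10841/556⌉ − ⌈10696/556⌉ = 20 − 20 = 0
n=73: ⌈(74·145+256)/556⌉ − ⌈(73·145+256)/556⌉ = ⌈10986/556⌉ − ⌈10841/556⌉ = 20 − 20 = 0
n=74: ⌈(75·145+256)/556⌉ − ⌈(74·145+256)/556⌉ = ⌈11131/556⌉ − ⌈10986/556⌉ = 21 − 20 = 1
n=75: ⌈(76·145+256)/556⌉ − ⌈(75·145+256)/556⌉ = ⌈11276/556⌉ − ⌈11131/556⌉ = 21 − 21 = 0
n=76: ⌈(77·145+256)/556⌉ − ⌈(76·145+256)/556⌉ = ⌈11421/556⌉ − ⌈11276/556⌉ = 21 − 21 = 0
n=77: ⌈(78·145+256)/556⌉ − ⌈(77·145+256)/556⌉ = ⌈11566/556⌉ − ⌈11421/556⌉ = 21 − 21 = 0

001001000100010001000100010010001000100010001000100100010001000100010001001000


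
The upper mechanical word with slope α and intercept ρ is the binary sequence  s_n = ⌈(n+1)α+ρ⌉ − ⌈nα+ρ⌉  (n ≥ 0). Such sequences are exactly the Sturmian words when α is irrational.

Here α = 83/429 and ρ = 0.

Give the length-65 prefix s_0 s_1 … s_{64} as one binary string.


10000100001000010000100001000001000010000100001000010000100000100

n=0: ⌈(1·83)/429⌉ − ⌈(0·83)/429⌉ = ⌈83/429⌉ − ⌈0/429⌉ = 1 − 0 = 1
n=1: ⌈(2·83)/429⌉ − ⌈(1·83)/429⌉ = ⌈166/429⌉ − ⌈83/429⌉ = 1 − 1 = 0
n=2: ⌈(3·83)/429⌉ − ⌈(2·83)/429⌉ = ⌈249/429⌉ − ⌈166/429⌉ = 1 − 1 = 0
n=3: ⌈(4·83)/429⌉ − ⌈(3·83)/429⌉ = ⌈332/429⌉ − ⌈249/429⌉ = 1 − 1 = 0
n=4: ⌈(5·83)/429⌉ − ⌈(4·83)/429⌉ = ⌈415/429⌉ − ⌈332/429⌉ = 1 − 1 = 0
n=5: ⌈(6·83)/429⌉ − ⌈(5·83)/429⌉ = ⌈498/429⌉ − ⌈415/429⌉ = 2 − 1 = 1
n=6: ⌈(7·83)/429⌉ − ⌈(6·83)/429⌉ = ⌈581/429⌉ − ⌈498/429⌉ = 2 − 2 = 0
n=7: ⌈(8·83)/429⌉ − ⌈(7·83)/429⌉ = ⌈664/429⌉ − ⌈581/429⌉ = 2 − 2 = 0
n=8: ⌈(9·83)/429⌉ − ⌈(8·83)/429⌉ = ⌈747/429⌉ − ⌈664/429⌉ = 2 − 2 = 0
n=9: ⌈(10·83)/429⌉ − ⌈(9·83)/429⌉ = ⌈830/429⌉ − ⌈747/429⌉ = 2 − 2 = 0
n=10: ⌈(11·83)/429⌉ − ⌈(10·83)/429⌉ = ⌈913/429⌉ − ⌈830/429⌉ = 3 − 2 = 1
n=11: ⌈(12·83)/429⌉ − ⌈(11·83)/429⌉ = ⌈996/429⌉ − ⌈913/429⌉ = 3 − 3 = 0
n=12: ⌈(13·83)/429⌉ − ⌈(12·83)/429⌉ = ⌈1079/429⌉ − ⌈996/429⌉ = 3 − 3 = 0
n=13: ⌈(14·83)/429⌉ − ⌈(13·83)/429⌉ = ⌈1162/429⌉ − ⌈1079/429⌉ = 3 − 3 = 0
n=14: ⌈(15·83)/429⌉ − ⌈(14·83)/429⌉ = ⌈1245/429⌉ − ⌈1162/429⌉ = 3 − 3 = 0
n=15: ⌈(16·83)/429⌉ − ⌈(15·83)/429⌉ = ⌈1328/429⌉ − ⌈1245/429⌉ = 4 − 3 = 1
n=16: ⌈(17·83)/429⌉ − ⌈(16·83)/429⌉ = ⌈1411/429⌉ − ⌈1328/429⌉ = 4 − 4 = 0
n=17: ⌈(18·83)/429⌉ − ⌈(17·83)/429⌉ = ⌈1494/429⌉ − ⌈1411/429⌉ = 4 − 4 = 0
n=18: ⌈(19·83)/429⌉ − ⌈(18·83)/429⌉ = ⌈1577/429⌉ − ⌈1494/429⌉ = 4 − 4 = 0
n=19: ⌈(20·83)/429⌉ − ⌈(19·83)/429⌉ = ⌈1660/429⌉ − ⌈1577/429⌉ = 4 − 4 = 0
n=20: ⌈(21·83)/429⌉ − ⌈(20·83)/429⌉ = ⌈1743/429⌉ − ⌈1660/429⌉ = 5 − 4 = 1
n=21: ⌈(22·83)/429⌉ − ⌈(21·83)/429⌉ = ⌈1826/429⌉ − ⌈1743/429⌉ = 5 − 5 = 0
n=22: ⌈(23·83)/429⌉ − ⌈(22·83)/429⌉ = ⌈1909/429⌉ − ⌈1826/429⌉ = 5 − 5 = 0
n=23: ⌈(24·83)/429⌉ − ⌈(23·83)/429⌉ = ⌈1992/429⌉ − ⌈1909/429⌉ = 5 − 5 = 0
n=24: ⌈(25·83)/429⌉ − ⌈(24·83)/429⌉ = ⌈2075/429⌉ − ⌈1992/429⌉ = 5 − 5 = 0
n=25: ⌈(26·83)/429⌉ − ⌈(25·83)/429⌉ = ⌈2158/429⌉ − ⌈2075/429⌉ = 6 − 5 = 1
n=26: ⌈(27·83)/429⌉ − ⌈(26·83)/429⌉ = ⌈2241/429⌉ − ⌈2158/429⌉ = 6 − 6 = 0
n=27: ⌈(28·83)/429⌉ − ⌈(27·83)/429⌉ = ⌈2324/429⌉ − ⌈2241/429⌉ = 6 − 6 = 0
n=28: ⌈(29·83)/429⌉ − ⌈(28·83)/429⌉ = ⌈2407/429⌉ − ⌈2324/429⌉ = 6 − 6 = 0
n=29: ⌈(30·83)/429⌉ − ⌈(29·83)/429⌉ = ⌈2490/429⌉ − ⌈2407/429⌉ = 6 − 6 = 0
n=30: ⌈(31·83)/429⌉ − ⌈(30·83)/429⌉ = ⌈2573/429⌉ − ⌈2490/429⌉ = 6 − 6 = 0
n=31: ⌈(32·83)/429⌉ − ⌈(31·83)/429⌉ = ⌈2656/429⌉ − ⌈2573/429⌉ = 7 − 6 = 1
n=32: ⌈(33·83)/429⌉ − ⌈(32·83)/429⌉ = ⌈2739/429⌉ − ⌈2656/429⌉ = 7 − 7 = 0
n=33: ⌈(34·83)/429⌉ − ⌈(33·83)/429⌉ = ⌈2822/429⌉ − ⌈2739/429⌉ = 7 − 7 = 0
n=34: ⌈(35·83)/429⌉ − ⌈(34·83)/429⌉ = ⌈2905/429⌉ − ⌈2822/429⌉ = 7 − 7 = 0
n=35: ⌈(36·83)/429⌉ − ⌈(35·83)/429⌉ = ⌈2988/429⌉ − ⌈2905/429⌉ = 7 − 7 = 0
n=36: ⌈(37·83)/429⌉ − ⌈(36·83)/429⌉ = ⌈3071/429⌉ − ⌈2988/429⌉ = 8 − 7 = 1
n=37: ⌈(38·83)/429⌉ − ⌈(37·83)/429⌉ = ⌈3154/429⌉ − ⌈3071/429⌉ = 8 − 8 = 0
n=38: ⌈(39·83)/429⌉ − ⌈(38·83)/429⌉ = ⌈3237/429⌉ − ⌈3154/429⌉ = 8 − 8 = 0
n=39: ⌈(40·83)/429⌉ − ⌈(39·83)/429⌉ = ⌈3320/429⌉ − ⌈3237/429⌉ = 8 − 8 = 0
n=40: ⌈(41·83)/429⌉ − ⌈(40·83)/429⌉ = ⌈3403/429⌉ − ⌈3320/429⌉ = 8 − 8 = 0
n=41: ⌈(42·83)/429⌉ − ⌈(41·83)/429⌉ = ⌈3486/429⌉ − ⌈3403/429⌉ = 9 − 8 = 1
n=42: ⌈(43·83)/429⌉ − ⌈(42·83)/429⌉ = ⌈3569/429⌉ − ⌈3486/429⌉ = 9 − 9 = 0
n=43: ⌈(44·83)/429⌉ − ⌈(43·83)/429⌉ = ⌈3652/429⌉ − ⌈3569/429⌉ = 9 − 9 = 0
n=44: ⌈(45·83)/429⌉ − ⌈(44·83)/429⌉ = ⌈3735/429⌉ − ⌈3652/429⌉ = 9 − 9 = 0
n=45: ⌈(46·83)/429⌉ − ⌈(45·83)/429⌉ = ⌈3818/429⌉ − ⌈3735/429⌉ = 9 − 9 = 0
n=46: ⌈(47·83)/429⌉ − ⌈(46·83)/429⌉ = ⌈3901/429⌉ − ⌈3818/429⌉ = 10 − 9 = 1
n=47: ⌈(48·83)/429⌉ − ⌈(47·83)/429⌉ = ⌈3984/429⌉ − ⌈3901/429⌉ = 10 − 10 = 0
n=48: ⌈(49·83)/429⌉ − ⌈(48·83)/429⌉ = ⌈4067/429⌉ − ⌈3984/429⌉ = 10 − 10 = 0
n=49: ⌈(50·83)/429⌉ − ⌈(49·83)/429⌉ = ⌈4150/429⌉ − ⌈4067/429⌉ = 10 − 10 = 0
n=50: ⌈(51·83)/429⌉ − ⌈(50·83)/429⌉ = ⌈4233/429⌉ − ⌈4150/429⌉ = 10 − 10 = 0
n=51: ⌈(52·83)/429⌉ − ⌈(51·83)/429⌉ = ⌈4316/429⌉ − ⌈4233/429⌉ = 11 − 10 = 1
n=52: ⌈(53·83)/429⌉ − ⌈(52·83)/429⌉ = ⌈4399/429⌉ − ⌈4316/429⌉ = 11 − 11 = 0
n=53: ⌈(54·83)/429⌉ − ⌈(53·83)/429⌉ = ⌈4482/429⌉ − ⌈4399/429⌉ = 11 − 11 = 0
n=54: ⌈(55·83)/429⌉ − ⌈(54·83)/429⌉ = ⌈4565/429⌉ − ⌈4482/429⌉ = 11 − 11 = 0
n=55: ⌈(56·83)/429⌉ − ⌈(55·83)/429⌉ = ⌈4648/429⌉ − ⌈4565/429⌉ = 11 − 11 = 0
n=56: ⌈(57·83)/429⌉ − ⌈(56·83)/429⌉ = ⌈4731/429⌉ − ⌈4648/429⌉ = 12 − 11 = 1
n=57: ⌈(58·83)/429⌉ − ⌈(57·83)/429⌉ = ⌈4814/429⌉ − ⌈4731/429⌉ = 12 − 12 = 0
n=58: ⌈(59·83)/429⌉ − ⌈(58·83)/429⌉ = ⌈4897/429⌉ − ⌈4814/429⌉ = 12 − 12 = 0
n=59: ⌈(60·83)/429⌉ − ⌈(59·83)/429⌉ = ⌈4980/429⌉ − ⌈4897/429⌉ = 12 − 12 = 0
n=60: ⌈(61·83)/429⌉ − ⌈(60·83)/429⌉ = ⌈5063/429⌉ − ⌈4980/429⌉ = 12 − 12 = 0
n=61: ⌈(62·83)/429⌉ − ⌈(61·83)/429⌉ = ⌈5146/429⌉ − ⌈5063/429⌉ = 12 − 12 = 0
n=62: ⌈(63·83)/429⌉ − ⌈(62·83)/429⌉ = ⌈5229/429⌉ − ⌈5146/429⌉ = 13 − 12 = 1
n=63: ⌈(64·83)/429⌉ − ⌈(63·83)/429⌉ = ⌈5312/429⌉ − ⌈5229/429⌉ = 13 − 13 = 0
n=64: ⌈(65·83)/429⌉ − ⌈(64·83)/429⌉ = ⌈5395/429⌉ − ⌈5312/429⌉ = 13 − 13 = 0


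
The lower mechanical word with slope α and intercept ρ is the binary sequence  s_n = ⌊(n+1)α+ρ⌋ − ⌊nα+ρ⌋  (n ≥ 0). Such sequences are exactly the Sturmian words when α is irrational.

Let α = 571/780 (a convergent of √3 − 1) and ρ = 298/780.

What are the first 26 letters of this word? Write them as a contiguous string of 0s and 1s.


10111011011101110111011011

n=0: ⌊(1·571+298)/780⌋ − ⌊(0·571+298)/780⌋ = ⌊869/780⌋ − ⌊298/780⌋ = 1 − 0 = 1
n=1: ⌊(2·571+298)/780⌋ − ⌊(1·571+298)/780⌋ = ⌊1440/780⌋ − ⌊869/780⌋ = 1 − 1 = 0
n=2: ⌊(3·571+298)/780⌋ − ⌊(2·571+298)/780⌋ = ⌊2011/780⌋ − ⌊1440/780⌋ = 2 − 1 = 1
n=3: ⌊(4·571+298)/780⌋ − ⌊(3·571+298)/780⌋ = ⌊2582/780⌋ − ⌊2011/780⌋ = 3 − 2 = 1
n=4: ⌊(5·571+298)/780⌋ − ⌊(4·571+298)/780⌋ = ⌊3153/780⌋ − ⌊2582/780⌋ = 4 − 3 = 1
n=5: ⌊(6·571+298)/780⌋ − ⌊(5·571+298)/780⌋ = ⌊3724/780⌋ − ⌊3153/780⌋ = 4 − 4 = 0
n=6: ⌊(7·571+298)/780⌋ − ⌊(6·571+298)/780⌋ = ⌊4295/780⌋ − ⌊3724/780⌋ = 5 − 4 = 1
n=7: ⌊(8·571+298)/780⌋ − ⌊(7·571+298)/780⌋ = ⌊4866/780⌋ − ⌊4295/780⌋ = 6 − 5 = 1
n=8: ⌊(9·571+298)/780⌋ − ⌊(8·571+298)/780⌋ = ⌊5437/780⌋ − ⌊4866/780⌋ = 6 − 6 = 0
n=9: ⌊(10·571+298)/780⌋ − ⌊(9·571+298)/780⌋ = ⌊6008/780⌋ − ⌊5437/780⌋ = 7 − 6 = 1
n=10: ⌊(11·571+298)/780⌋ − ⌊(10·571+298)/780⌋ = ⌊6579/780⌋ − ⌊6008/780⌋ = 8 − 7 = 1
n=11: ⌊(12·571+298)/780⌋ − ⌊(11·571+298)/780⌋ = ⌊7150/780⌋ − ⌊6579/780⌋ = 9 − 8 = 1
n=12: ⌊(13·571+298)/780⌋ − ⌊(12·571+298)/780⌋ = ⌊7721/780⌋ − ⌊7150/780⌋ = 9 − 9 = 0
n=13: ⌊(14·571+298)/780⌋ − ⌊(13·571+298)/780⌋ = ⌊8292/780⌋ − ⌊7721/780⌋ = 10 − 9 = 1
n=14: ⌊(15·571+298)/780⌋ − ⌊(14·571+298)/780⌋ = ⌊8863/780⌋ − ⌊8292/780⌋ = 11 − 10 = 1
n=15: ⌊(16·571+298)/780⌋ − ⌊(15·571+298)/780⌋ = ⌊9434/780⌋ − ⌊8863/780⌋ = 12 − 11 = 1
n=16: ⌊(17·571+298)/780⌋ − ⌊(16·571+298)/780⌋ = ⌊10005/780⌋ − ⌊9434/780⌋ = 12 − 12 = 0
n=17: ⌊(18·571+298)/780⌋ − ⌊(17·571+298)/780⌋ = ⌊10576/780⌋ − ⌊10005/780⌋ = 13 − 12 = 1
n=18: ⌊(19·571+298)/780⌋ − ⌊(18·571+298)/780⌋ = ⌊11147/780⌋ − ⌊10576/780⌋ = 14 − 13 = 1
n=19: ⌊(20·571+298)/780⌋ − ⌊(19·571+298)/780⌋ = ⌊11718/780⌋ − ⌊11147/780⌋ = 15 − 14 = 1
n=20: ⌊(21·571+298)/780⌋ − ⌊(20·571+298)/780⌋ = ⌊12289/780⌋ − ⌊11718/780⌋ = 15 − 15 = 0
n=21: ⌊(22·571+298)/780⌋ − ⌊(21·571+298)/780⌋ = ⌊12860/780⌋ − ⌊12289/780⌋ = 16 − 15 = 1
n=22: ⌊(23·571+298)/780⌋ − ⌊(22·571+298)/780⌋ = ⌊13431/780⌋ − ⌊12860/780⌋ = 17 − 16 = 1
n=23: ⌊(24·571+298)/780⌋ − ⌊(23·571+298)/780⌋ = ⌊14002/780⌋ − ⌊13431/780⌋ = 17 − 17 = 0
n=24: ⌊(25·571+298)/780⌋ − ⌊(24·571+298)/780⌋ = ⌊14573/780⌋ − ⌊14002/780⌋ = 18 − 17 = 1
n=25: ⌊(26·571+298)/780⌋ − ⌊(25·571+298)/780⌋ = ⌊15144/780⌋ − ⌊14573/780⌋ = 19 − 18 = 1


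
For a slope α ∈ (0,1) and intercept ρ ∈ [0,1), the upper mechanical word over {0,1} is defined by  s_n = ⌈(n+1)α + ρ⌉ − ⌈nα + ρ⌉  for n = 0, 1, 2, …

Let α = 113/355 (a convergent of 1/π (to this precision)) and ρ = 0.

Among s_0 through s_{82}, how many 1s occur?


#1s = Σ_{n=0}^{82} s_n = Σ_{n=0}^{82} (⌈(n+1)α+ρ⌉ − ⌈nα+ρ⌉)
the sum telescopes: every ⌈nα+ρ⌉ with 0 < n < 83 appears once with + and once with −, leaving ⌈83α+ρ⌉ − ⌈0·α+ρ⌉
83α + ρ = (83·113) / 355 = 9379/355
ρ = 0/355
⌈9379/355⌉ = 27,  ⌈0/355⌉ = 0
#1s = 27 − 0 = 27

27


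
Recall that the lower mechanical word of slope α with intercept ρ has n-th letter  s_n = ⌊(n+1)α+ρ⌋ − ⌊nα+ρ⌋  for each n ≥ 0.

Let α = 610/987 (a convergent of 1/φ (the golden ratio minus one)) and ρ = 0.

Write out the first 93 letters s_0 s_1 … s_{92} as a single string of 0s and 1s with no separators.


n=0: ⌊(1·610)/987⌋ − ⌊(0·610)/987⌋ = ⌊610/987⌋ − ⌊0/987⌋ = 0 − 0 = 0
n=1: ⌊(2·610)/987⌋ − ⌊(1·610)/987⌋ = ⌊1220/987⌋ − ⌊610/987⌋ = 1 − 0 = 1
n=2: ⌊(3·610)/987⌋ − ⌊(2·610)/987⌋ = ⌊1830/987⌋ − ⌊1220/987⌋ = 1 − 1 = 0
n=3: ⌊(4·610)/987⌋ − ⌊(3·610)/987⌋ = ⌊2440/987⌋ − ⌊1830/987⌋ = 2 − 1 = 1
n=4: ⌊(5·610)/987⌋ − ⌊(4·610)/987⌋ = ⌊3050/987⌋ − ⌊2440/987⌋ = 3 − 2 = 1
n=5: ⌊(6·610)/987⌋ − ⌊(5·610)/987⌋ = ⌊3660/987⌋ − ⌊3050/987⌋ = 3 − 3 = 0
n=6: ⌊(7·610)/987⌋ − ⌊(6·610)/987⌋ = ⌊4270/987⌋ − ⌊3660/987⌋ = 4 − 3 = 1
n=7: ⌊(8·610)/987⌋ − ⌊(7·610)/987⌋ = ⌊4880/987⌋ − ⌊4270/987⌋ = 4 − 4 = 0
n=8: ⌊(9·610)/987⌋ − ⌊(8·610)/987⌋ = ⌊5490/987⌋ − ⌊4880/987⌋ = 5 − 4 = 1
n=9: ⌊(10·610)/987⌋ − ⌊(9·610)/987⌋ = ⌊6100/987⌋ − ⌊5490/987⌋ = 6 − 5 = 1
n=10: ⌊(11·610)/987⌋ − ⌊(10·610)/987⌋ = ⌊6710/987⌋ − ⌊6100/987⌋ = 6 − 6 = 0
n=11: ⌊(12·610)/987⌋ − ⌊(11·610)/987⌋ = ⌊7320/987⌋ − ⌊6710/987⌋ = 7 − 6 = 1
n=12: ⌊(13·610)/987⌋ − ⌊(12·610)/987⌋ = ⌊7930/987⌋ − ⌊7320/987⌋ = 8 − 7 = 1
n=13: ⌊(14·610)/987⌋ − ⌊(13·610)/987⌋ = ⌊8540/987⌋ − ⌊7930/987⌋ = 8 − 8 = 0
n=14: ⌊(15·610)/987⌋ − ⌊(14·610)/987⌋ = ⌊9150/987⌋ − ⌊8540/987⌋ = 9 − 8 = 1
n=15: ⌊(16·610)/987⌋ − ⌊(15·610)/987⌋ = ⌊9760/987⌋ − ⌊9150/987⌋ = 9 − 9 = 0
n=16: ⌊(17·610)/987⌋ − ⌊(16·610)/987⌋ = ⌊10370/987⌋ − ⌊9760/987⌋ = 10 − 9 = 1
n=17: ⌊(18·610)/987⌋ − ⌊(17·610)/987⌋ = ⌊10980/987⌋ − ⌊10370/987⌋ = 11 − 10 = 1
n=18: ⌊(19·610)/987⌋ − ⌊(18·610)/987⌋ = ⌊11590/987⌋ − ⌊10980/987⌋ = 11 − 11 = 0
n=19: ⌊(20·610)/987⌋ − ⌊(19·610)/987⌋ = ⌊12200/987⌋ − ⌊11590/987⌋ = 12 − 11 = 1
n=20: ⌊(21·610)/987⌋ − ⌊(20·610)/987⌋ = ⌊12810/987⌋ − ⌊12200/987⌋ = 12 − 12 = 0
n=21: ⌊(22·610)/987⌋ − ⌊(21·610)/987⌋ = ⌊13420/987⌋ − ⌊12810/987⌋ = 13 − 12 = 1
n=22: ⌊(23·610)/987⌋ − ⌊(22·610)/987⌋ = ⌊14030/987⌋ − ⌊13420/987⌋ = 14 − 13 = 1
n=23: ⌊(24·610)/987⌋ − ⌊(23·610)/987⌋ = ⌊14640/987⌋ − ⌊14030/987⌋ = 14 − 14 = 0
n=24: ⌊(25·610)/987⌋ − ⌊(24·610)/987⌋ = ⌊15250/987⌋ − ⌊14640/987⌋ = 15 − 14 = 1
n=25: ⌊(26·610)/987⌋ − ⌊(25·610)/987⌋ = ⌊15860/987⌋ − ⌊15250/987⌋ = 16 − 15 = 1
n=26: ⌊(27·610)/987⌋ − ⌊(26·610)/987⌋ = ⌊16470/987⌋ − ⌊15860/987⌋ = 16 − 16 = 0
n=27: ⌊(28·610)/987⌋ − ⌊(27·610)/987⌋ = ⌊17080/987⌋ − ⌊16470/987⌋ = 17 − 16 = 1
n=28: ⌊(29·610)/987⌋ − ⌊(28·610)/987⌋ = ⌊17690/987⌋ − ⌊17080/987⌋ = 17 − 17 = 0
n=29: ⌊(30·610)/987⌋ − ⌊(29·610)/987⌋ = ⌊18300/987⌋ − ⌊17690/987⌋ = 18 − 17 = 1
n=30: ⌊(31·610)/987⌋ − ⌊(30·610)/987⌋ = ⌊18910/987⌋ − ⌊18300/987⌋ = 19 − 18 = 1
n=31: ⌊(32·610)/987⌋ − ⌊(31·610)/987⌋ = ⌊19520/987⌋ − ⌊18910/987⌋ = 19 − 19 = 0
n=32: ⌊(33·610)/987⌋ − ⌊(32·610)/987⌋ = ⌊20130/987⌋ − ⌊19520/987⌋ = 20 − 19 = 1
n=33: ⌊(34·610)/987⌋ − ⌊(33·610)/987⌋ = ⌊20740/987⌋ − ⌊20130/987⌋ = 21 − 20 = 1
n=34: ⌊(35·610)/987⌋ − ⌊(34·610)/987⌋ = ⌊21350/987⌋ − ⌊20740/987⌋ = 21 − 21 = 0
n=35: ⌊(36·610)/987⌋ − ⌊(35·610)/987⌋ = ⌊21960/987⌋ − ⌊21350/987⌋ = 22 − 21 = 1
n=36: ⌊(37·610)/987⌋ − ⌊(36·610)/987⌋ = ⌊22570/987⌋ − ⌊21960/987⌋ = 22 − 22 = 0
n=37: ⌊(38·610)/987⌋ − ⌊(37·610)/987⌋ = ⌊23180/987⌋ − ⌊22570/987⌋ = 23 − 22 = 1
n=38: ⌊(39·610)/987⌋ − ⌊(38·610)/987⌋ = ⌊23790/987⌋ − ⌊23180/987⌋ = 24 − 23 = 1
n=39: ⌊(40·610)/987⌋ − ⌊(39·610)/987⌋ = ⌊24400/987⌋ − ⌊23790/987⌋ = 24 − 24 = 0
n=40: ⌊(41·610)/987⌋ − ⌊(40·610)/987⌋ = ⌊25010/987⌋ − ⌊24400/987⌋ = 25 − 24 = 1
n=41: ⌊(42·610)/987⌋ − ⌊(41·610)/987⌋ = ⌊25620/987⌋ − ⌊25010/987⌋ = 25 − 25 = 0
n=42: ⌊(43·610)/987⌋ − ⌊(42·610)/987⌋ = ⌊26230/987⌋ − ⌊25620/987⌋ = 26 − 25 = 1
n=43: ⌊(44·610)/987⌋ − ⌊(43·610)/987⌋ = ⌊26840/987⌋ − ⌊26230/987⌋ = 27 − 26 = 1
n=44: ⌊(45·610)/987⌋ − ⌊(44·610)/987⌋ = ⌊27450/987⌋ − ⌊26840/987⌋ = 27 − 27 = 0
n=45: ⌊(46·610)/987⌋ − ⌊(45·610)/987⌋ = ⌊28060/987⌋ − ⌊27450/987⌋ = 28 − 27 = 1
n=46: ⌊(47·610)/987⌋ − ⌊(46·610)/987⌋ = ⌊28670/987⌋ − ⌊28060/987⌋ = 29 − 28 = 1
n=47: ⌊(48·610)/987⌋ − ⌊(47·610)/987⌋ = ⌊29280/987⌋ − ⌊28670/987⌋ = 29 − 29 = 0
n=48: ⌊(49·610)/987⌋ − ⌊(48·610)/987⌋ = ⌊29890/987⌋ − ⌊29280/987⌋ = 30 − 29 = 1
n=49: ⌊(50·610)/987⌋ − ⌊(49·610)/987⌋ = ⌊30500/987⌋ − ⌊29890/987⌋ = 30 − 30 = 0
n=50: ⌊(51·610)/987⌋ − ⌊(50·610)/987⌋ = ⌊31110/987⌋ − ⌊30500/987⌋ = 31 − 30 = 1
n=51: ⌊(52·610)/987⌋ − ⌊(51·610)/987⌋ = ⌊31720/987⌋ − ⌊31110/987⌋ = 32 − 31 = 1
n=52: ⌊(53·610)/987⌋ − ⌊(52·610)/987⌋ = ⌊32330/987⌋ − ⌊31720/987⌋ = 32 − 32 = 0
n=53: ⌊(54·610)/987⌋ − ⌊(53·610)/987⌋ = ⌊32940/987⌋ − ⌊32330/987⌋ = 33 − 32 = 1
n=54: ⌊(55·610)/987⌋ − ⌊(54·610)/987⌋ = ⌊33550/987⌋ − ⌊32940/987⌋ = 33 − 33 = 0
n=55: ⌊(56·610)/987⌋ − ⌊(55·610)/987⌋ = ⌊34160/987⌋ − ⌊33550/987⌋ = 34 − 33 = 1
n=56: ⌊(57·610)/987⌋ − ⌊(56·610)/987⌋ = ⌊34770/987⌋ − ⌊34160/987⌋ = 35 − 34 = 1
n=57: ⌊(58·610)/987⌋ − ⌊(57·610)/987⌋ = ⌊35380/987⌋ − ⌊34770/987⌋ = 35 − 35 = 0
n=58: ⌊(59·610)/987⌋ − ⌊(58·610)/987⌋ = ⌊35990/987⌋ − ⌊35380/987⌋ = 36 − 35 = 1
n=59: ⌊(60·610)/987⌋ − ⌊(59·610)/987⌋ = ⌊36600/987⌋ − ⌊35990/987⌋ = 37 − 36 = 1
n=60: ⌊(61·610)/987⌋ − ⌊(60·610)/987⌋ = ⌊37210/987⌋ − ⌊36600/987⌋ = 37 − 37 = 0
n=61: ⌊(62·610)/987⌋ − ⌊(61·610)/987⌋ = ⌊37820/987⌋ − ⌊37210/987⌋ = 38 − 37 = 1
n=62: ⌊(63·610)/987⌋ − ⌊(62·610)/987⌋ = ⌊38430/987⌋ − ⌊37820/987⌋ = 38 − 38 = 0
n=63: ⌊(64·610)/987⌋ − ⌊(63·610)/987⌋ = ⌊39040/987⌋ − ⌊38430/987⌋ = 39 − 38 = 1
n=64: ⌊(65·610)/987⌋ − ⌊(64·610)/987⌋ = ⌊39650/987⌋ − ⌊39040/987⌋ = 40 − 39 = 1
n=65: ⌊(66·610)/987⌋ − ⌊(65·610)/987⌋ = ⌊40260/987⌋ − ⌊39650/987⌋ = 40 − 40 = 0
n=66: ⌊(67·610)/987⌋ − ⌊(66·610)/987⌋ = ⌊40870/987⌋ − ⌊40260/987⌋ = 41 − 40 = 1
n=67: ⌊(68·610)/987⌋ − ⌊(67·610)/987⌋ = ⌊41480/987⌋ − ⌊40870/987⌋ = 42 − 41 = 1
n=68: ⌊(69·610)/987⌋ − ⌊(68·610)/987⌋ = ⌊42090/987⌋ − ⌊41480/987⌋ = 42 − 42 = 0
n=69: ⌊(70·610)/987⌋ − ⌊(69·610)/987⌋ = ⌊42700/987⌋ − ⌊42090/987⌋ = 43 − 42 = 1
n=70: ⌊(71·610)/987⌋ − ⌊(70·610)/987⌋ = ⌊43310/987⌋ − ⌊42700/987⌋ = 43 − 43 = 0
n=71: ⌊(72·610)/987⌋ − ⌊(71·610)/987⌋ = ⌊43920/987⌋ − ⌊43310/987⌋ = 44 − 43 = 1
n=72: ⌊(73·610)/987⌋ − ⌊(72·610)/987⌋ = ⌊44530/987⌋ − ⌊43920/987⌋ = 45 − 44 = 1
n=73: ⌊(74·610)/987⌋ − ⌊(73·610)/987⌋ = ⌊45140/987⌋ − ⌊44530/987⌋ = 45 − 45 = 0
n=74: ⌊(75·610)/987⌋ − ⌊(74·610)/987⌋ = ⌊45750/987⌋ − ⌊45140/987⌋ = 46 − 45 = 1
n=75: ⌊(76·610)/987⌋ − ⌊(75·610)/987⌋ = ⌊46360/987⌋ − ⌊45750/987⌋ = 46 − 46 = 0
n=76: ⌊(77·610)/987⌋ − ⌊(76·610)/987⌋ = ⌊46970/987⌋ − ⌊46360/987⌋ = 47 − 46 = 1
n=77: ⌊(78·610)/987⌋ − ⌊(77·610)/987⌋ = ⌊47580/987⌋ − ⌊46970/987⌋ = 48 − 47 = 1
n=78: ⌊(79·610)/987⌋ − ⌊(78·610)/987⌋ = ⌊48190/987⌋ − ⌊47580/987⌋ = 48 − 48 = 0
n=79: ⌊(80·610)/987⌋ − ⌊(79·610)/987⌋ = ⌊48800/987⌋ − ⌊48190/987⌋ = 49 − 48 = 1
n=80: ⌊(81·610)/987⌋ − ⌊(80·610)/987⌋ = ⌊49410/987⌋ − ⌊48800/987⌋ = 50 − 49 = 1
n=81: ⌊(82·610)/987⌋ − ⌊(81·610)/987⌋ = ⌊50020/987⌋ − ⌊49410/987⌋ = 50 − 50 = 0
n=82: ⌊(83·610)/987⌋ − ⌊(82·610)/987⌋ = ⌊50630/987⌋ − ⌊50020/987⌋ = 51 − 50 = 1
n=83: ⌊(84·610)/987⌋ − ⌊(83·610)/987⌋ = ⌊51240/987⌋ − ⌊50630/987⌋ = 51 − 51 = 0
n=84: ⌊(85·610)/987⌋ − ⌊(84·610)/987⌋ = ⌊51850/987⌋ − ⌊51240/987⌋ = 52 − 51 = 1
n=85: ⌊(86·610)/987⌋ − ⌊(85·610)/987⌋ = ⌊52460/987⌋ − ⌊51850/987⌋ = 53 − 52 = 1
n=86: ⌊(87·610)/987⌋ − ⌊(86·610)/987⌋ = ⌊53070/987⌋ − ⌊52460/987⌋ = 53 − 53 = 0
n=87: ⌊(88·610)/987⌋ − ⌊(87·610)/987⌋ = ⌊53680/987⌋ − ⌊53070/987⌋ = 54 − 53 = 1
n=88: ⌊(89·610)/987⌋ − ⌊(88·610)/987⌋ = ⌊54290/987⌋ − ⌊53680/987⌋ = 55 − 54 = 1
n=89: ⌊(90·610)/987⌋ − ⌊(89·610)/987⌋ = ⌊54900/987⌋ − ⌊54290/987⌋ = 55 − 55 = 0
n=90: ⌊(91·610)/987⌋ − ⌊(90·610)/987⌋ = ⌊55510/987⌋ − ⌊54900/987⌋ = 56 − 55 = 1
n=91: ⌊(92·610)/987⌋ − ⌊(91·610)/987⌋ = ⌊56120/987⌋ − ⌊55510/987⌋ = 56 − 56 = 0
n=92: ⌊(93·610)/987⌋ − ⌊(92·610)/987⌋ = ⌊56730/987⌋ − ⌊56120/987⌋ = 57 − 56 = 1

010110101101101011010110110101101101011010110110101101011011010110110101101011011010110110101


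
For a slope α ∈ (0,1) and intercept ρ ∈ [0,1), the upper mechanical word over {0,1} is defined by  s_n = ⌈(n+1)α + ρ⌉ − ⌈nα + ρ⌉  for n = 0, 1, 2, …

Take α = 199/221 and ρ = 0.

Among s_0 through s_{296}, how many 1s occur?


268

#1s = Σ_{n=0}^{296} s_n = Σ_{n=0}^{296} (⌈(n+1)α+ρ⌉ − ⌈nα+ρ⌉)
the sum telescopes: every ⌈nα+ρ⌉ with 0 < n < 297 appears once with + and once with −, leaving ⌈297α+ρ⌉ − ⌈0·α+ρ⌉
297α + ρ = (297·199) / 221 = 59103/221
ρ = 0/221
⌈59103/221⌉ = 268,  ⌈0/221⌉ = 0
#1s = 268 − 0 = 268


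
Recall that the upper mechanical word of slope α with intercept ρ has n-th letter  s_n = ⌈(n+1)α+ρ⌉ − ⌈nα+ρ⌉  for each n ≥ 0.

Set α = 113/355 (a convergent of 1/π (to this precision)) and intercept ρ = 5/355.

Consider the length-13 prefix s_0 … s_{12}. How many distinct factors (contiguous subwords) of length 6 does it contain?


4

t_n = ⌈(n·113+5)/355⌉ for n = 0 … 13:
  n=0…9: ⌈5/355⌉=1 ⌈118/355⌉=1 ⌈231/355⌉=1 ⌈344/355⌉=1 ⌈457/355⌉=2 ⌈570/355⌉=2 ⌈683/355⌉=2 ⌈796/355⌉=3 ⌈909/355⌉=3 ⌈1022/355⌉=3
  n=10…13: ⌈1135/355⌉=4 ⌈1248/355⌉=4 ⌈1361/355⌉=4 ⌈1474/355⌉=5
s_n = t_(n+1) − t_n for n = 0 … 12 gives
prefix = 0001001001001
slide a length-6 window over [0..5] … [7..12] (8 windows); first occurrence of each distinct factor:
  [  0..  5] 000100
  [  1..  6] 001001
  [  2..  7] 010010
  [  3..  8] 100100
  (the other 4 windows repeat one of these)
distinct factors: {000100, 001001, 010010, 100100}
count = 4  (Sturmian bound for length 6 is 7)


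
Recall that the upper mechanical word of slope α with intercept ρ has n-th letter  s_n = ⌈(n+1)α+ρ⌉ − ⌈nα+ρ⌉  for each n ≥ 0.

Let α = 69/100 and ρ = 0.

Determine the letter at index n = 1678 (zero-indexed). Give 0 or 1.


(n+1)α + ρ = (1679·69) / 100 = 115851/100
nα + ρ     = (1678·69) / 100 = 115782/100
⌈115851/100⌉ = 1159,  ⌈115782/100⌉ = 1158
s_{1678} = 1159 − 1158 = 1

1


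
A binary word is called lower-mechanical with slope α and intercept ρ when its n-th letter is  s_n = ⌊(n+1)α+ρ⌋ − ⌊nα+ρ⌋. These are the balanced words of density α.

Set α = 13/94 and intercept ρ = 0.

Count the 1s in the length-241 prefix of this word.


#1s = Σ_{n=0}^{240} s_n = Σ_{n=0}^{240} (⌊(n+1)α+ρ⌋ − ⌊nα+ρ⌋)
the sum telescopes: every ⌊nα+ρ⌋ with 0 < n < 241 appears once with + and once with −, leaving ⌊241α+ρ⌋ − ⌊0·α+ρ⌋
241α + ρ = (241·13) / 94 = 3133/94
ρ = 0/94
⌊3133/94⌋ = 33,  ⌊0/94⌋ = 0
#1s = 33 − 0 = 33

33


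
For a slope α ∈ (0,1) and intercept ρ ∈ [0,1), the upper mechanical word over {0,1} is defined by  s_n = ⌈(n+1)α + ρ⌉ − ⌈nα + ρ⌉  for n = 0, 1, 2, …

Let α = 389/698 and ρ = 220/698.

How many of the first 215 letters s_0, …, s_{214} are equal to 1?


120

#1s = Σ_{n=0}^{214} s_n = Σ_{n=0}^{214} (⌈(n+1)α+ρ⌉ − ⌈nα+ρ⌉)
the sum telescopes: every ⌈nα+ρ⌉ with 0 < n < 215 appears once with + and once with −, leaving ⌈215α+ρ⌉ − ⌈0·α+ρ⌉
215α + ρ = (215·389 + 220) / 698 = 83855/698
ρ = 220/698
⌈83855/698⌉ = 121,  ⌈220/698⌉ = 1
#1s = 121 − 1 = 120


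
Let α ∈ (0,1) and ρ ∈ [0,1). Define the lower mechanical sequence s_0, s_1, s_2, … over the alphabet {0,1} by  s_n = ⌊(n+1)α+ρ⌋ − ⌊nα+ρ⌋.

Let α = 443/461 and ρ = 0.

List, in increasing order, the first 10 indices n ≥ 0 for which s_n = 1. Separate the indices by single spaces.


1 2 3 4 5 6 7 8 9 10

n=0: ⌊443/461⌋−⌊0/461⌋ = 0−0 = 0
n=1: ⌊886/461⌋−⌊443/461⌋ = 1−0 = 1  ← one
n=2: ⌊1329/461⌋−⌊886/461⌋ = 2−1 = 1  ← one
n=3: ⌊1772/461⌋−⌊1329/461⌋ = 3−2 = 1  ← one
n=4: ⌊2215/461⌋−⌊1772/461⌋ = 4−3 = 1  ← one
n=5: ⌊2658/461⌋−⌊2215/461⌋ = 5−4 = 1  ← one
n=6: ⌊3101/461⌋−⌊2658/461⌋ = 6−5 = 1  ← one
n=7: ⌊3544/461⌋−⌊3101/461⌋ = 7−6 = 1  ← one
n=8: ⌊3987/461⌋−⌊3544/461⌋ = 8−7 = 1  ← one
n=9: ⌊4430/461⌋−⌊3987/461⌋ = 9−8 = 1  ← one
n=10: ⌊4873/461⌋−⌊4430/461⌋ = 10−9 = 1  ← one
positions of the first 10 ones: 1 2 3 4 5 6 7 8 9 10


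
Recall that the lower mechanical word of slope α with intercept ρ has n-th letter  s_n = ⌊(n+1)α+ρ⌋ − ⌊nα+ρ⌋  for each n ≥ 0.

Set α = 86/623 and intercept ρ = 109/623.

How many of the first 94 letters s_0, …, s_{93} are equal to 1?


#1s = Σ_{n=0}^{93} s_n = Σ_{n=0}^{93} (⌊(n+1)α+ρ⌋ − ⌊nα+ρ⌋)
the sum telescopes: every ⌊nα+ρ⌋ with 0 < n < 94 appears once with + and once with −, leaving ⌊94α+ρ⌋ − ⌊0·α+ρ⌋
94α + ρ = (94·86 + 109) / 623 = 8193/623
ρ = 109/623
⌊8193/623⌋ = 13,  ⌊109/623⌋ = 0
#1s = 13 − 0 = 13

13


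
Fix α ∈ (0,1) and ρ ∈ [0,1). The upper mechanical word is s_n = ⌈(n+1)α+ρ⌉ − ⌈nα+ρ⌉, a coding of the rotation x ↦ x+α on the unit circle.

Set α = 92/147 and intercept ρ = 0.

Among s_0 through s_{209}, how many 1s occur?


#1s = Σ_{n=0}^{209} s_n = Σ_{n=0}^{209} (⌈(n+1)α+ρ⌉ − ⌈nα+ρ⌉)
the sum telescopes: every ⌈nα+ρ⌉ with 0 < n < 210 appears once with + and once with −, leaving ⌈210α+ρ⌉ − ⌈0·α+ρ⌉
210α + ρ = (210·92) / 147 = 19320/147
ρ = 0/147
⌈19320/147⌉ = 132,  ⌈0/147⌉ = 0
#1s = 132 − 0 = 132

132


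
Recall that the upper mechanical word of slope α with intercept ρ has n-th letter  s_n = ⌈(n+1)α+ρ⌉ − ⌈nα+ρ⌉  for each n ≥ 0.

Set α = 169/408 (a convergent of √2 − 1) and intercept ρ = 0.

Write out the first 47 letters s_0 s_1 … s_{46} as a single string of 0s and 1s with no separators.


10101001010010101001010010101001010010100101010

n=0: ⌈(1·169)/408⌉ − ⌈(0·169)/408⌉ = ⌈169/408⌉ − ⌈0/408⌉ = 1 − 0 = 1
n=1: ⌈(2·169)/408⌉ − ⌈(1·169)/408⌉ = ⌈338/408⌉ − ⌈169/408⌉ = 1 − 1 = 0
n=2: ⌈(3·169)/408⌉ − ⌈(2·169)/408⌉ = ⌈507/408⌉ − ⌈338/408⌉ = 2 − 1 = 1
n=3: ⌈(4·169)/408⌉ − ⌈(3·169)/408⌉ = ⌈676/408⌉ − ⌈507/408⌉ = 2 − 2 = 0
n=4: ⌈(5·169)/408⌉ − ⌈(4·169)/408⌉ = ⌈845/408⌉ − ⌈676/408⌉ = 3 − 2 = 1
n=5: ⌈(6·169)/408⌉ − ⌈(5·169)/408⌉ = ⌈1014/408⌉ − ⌈845/408⌉ = 3 − 3 = 0
n=6: ⌈(7·169)/408⌉ − ⌈(6·169)/408⌉ = ⌈1183/408⌉ − ⌈1014/408⌉ = 3 − 3 = 0
n=7: ⌈(8·169)/408⌉ − ⌈(7·169)/408⌉ = ⌈1352/408⌉ − ⌈1183/408⌉ = 4 − 3 = 1
n=8: ⌈(9·169)/408⌉ − ⌈(8·169)/408⌉ = ⌈1521/408⌉ − ⌈1352/408⌉ = 4 − 4 = 0
n=9: ⌈(10·169)/408⌉ − ⌈(9·169)/408⌉ = ⌈1690/408⌉ − ⌈1521/408⌉ = 5 − 4 = 1
n=10: ⌈(11·169)/408⌉ − ⌈(10·169)/408⌉ = ⌈1859/408⌉ − ⌈1690/408⌉ = 5 − 5 = 0
n=11: ⌈(12·169)/408⌉ − ⌈(11·169)/408⌉ = ⌈2028/408⌉ − ⌈1859/408⌉ = 5 − 5 = 0
n=12: ⌈(13·169)/408⌉ − ⌈(12·169)/408⌉ = ⌈2197/408⌉ − ⌈2028/408⌉ = 6 − 5 = 1
n=13: ⌈(14·169)/408⌉ − ⌈(13·169)/408⌉ = ⌈2366/408⌉ − ⌈2197/408⌉ = 6 − 6 = 0
n=14: ⌈(15·169)/408⌉ − ⌈(14·169)/408⌉ = ⌈2535/408⌉ − ⌈2366/408⌉ = 7 − 6 = 1
n=15: ⌈(16·169)/408⌉ − ⌈(15·169)/408⌉ = ⌈2704/408⌉ − ⌈2535/408⌉ = 7 − 7 = 0
n=16: ⌈(17·169)/408⌉ − ⌈(16·169)/408⌉ = ⌈2873/408⌉ − ⌈2704/408⌉ = 8 − 7 = 1
n=17: ⌈(18·169)/408⌉ − ⌈(17·169)/408⌉ = ⌈3042/408⌉ − ⌈2873/408⌉ = 8 − 8 = 0
n=18: ⌈(19·169)/408⌉ − ⌈(18·169)/408⌉ = ⌈3211/408⌉ − ⌈3042/408⌉ = 8 − 8 = 0
n=19: ⌈(20·169)/408⌉ − ⌈(19·169)/408⌉ = ⌈3380/408⌉ − ⌈3211/408⌉ = 9 − 8 = 1
n=20: ⌈(21·169)/408⌉ − ⌈(20·169)/408⌉ = ⌈3549/408⌉ − ⌈3380/408⌉ = 9 − 9 = 0
n=21: ⌈(22·169)/408⌉ − ⌈(21·169)/408⌉ = ⌈3718/408⌉ − ⌈3549/408⌉ = 10 − 9 = 1
n=22: ⌈(23·169)/408⌉ − ⌈(22·169)/408⌉ = ⌈3887/408⌉ − ⌈3718/408⌉ = 10 − 10 = 0
n=23: ⌈(24·169)/408⌉ − ⌈(23·169)/408⌉ = ⌈4056/408⌉ − ⌈3887/408⌉ = 10 − 10 = 0
n=24: ⌈(25·169)/408⌉ − ⌈(24·169)/408⌉ = ⌈4225/408⌉ − ⌈4056/408⌉ = 11 − 10 = 1
n=25: ⌈(26·169)/408⌉ − ⌈(25·169)/408⌉ = ⌈4394/408⌉ − ⌈4225/408⌉ = 11 − 11 = 0
n=26: ⌈(27·169)/408⌉ − ⌈(26·169)/408⌉ = ⌈4563/408⌉ − ⌈4394/408⌉ = 12 − 11 = 1
n=27: ⌈(28·169)/408⌉ − ⌈(27·169)/408⌉ = ⌈4732/408⌉ − ⌈4563/408⌉ = 12 − 12 = 0
n=28: ⌈(29·169)/408⌉ − ⌈(28·169)/408⌉ = ⌈4901/408⌉ − ⌈4732/408⌉ = 13 − 12 = 1
n=29: ⌈(30·169)/408⌉ − ⌈(29·169)/408⌉ = ⌈5070/408⌉ − ⌈4901/408⌉ = 13 − 13 = 0
n=30: ⌈(31·169)/408⌉ − ⌈(30·169)/408⌉ = ⌈5239/408⌉ − ⌈5070/408⌉ = 13 − 13 = 0
n=31: ⌈(32·169)/408⌉ − ⌈(31·169)/408⌉ = ⌈5408/408⌉ − ⌈5239/408⌉ = 14 − 13 = 1
n=32: ⌈(33·169)/408⌉ − ⌈(32·169)/408⌉ = ⌈5577/408⌉ − ⌈5408/408⌉ = 14 − 14 = 0
n=33: ⌈(34·169)/408⌉ − ⌈(33·169)/408⌉ = ⌈5746/408⌉ − ⌈5577/408⌉ = 15 − 14 = 1
n=34: ⌈(35·169)/408⌉ − ⌈(34·169)/408⌉ = ⌈5915/408⌉ − ⌈5746/408⌉ = 15 − 15 = 0
n=35: ⌈(36·169)/408⌉ − ⌈(35·169)/408⌉ = ⌈6084/408⌉ − ⌈5915/408⌉ = 15 − 15 = 0
n=36: ⌈(37·169)/408⌉ − ⌈(36·169)/408⌉ = ⌈6253/408⌉ − ⌈6084/408⌉ = 16 − 15 = 1
n=37: ⌈(38·169)/408⌉ − ⌈(37·169)/408⌉ = ⌈6422/408⌉ − ⌈6253/408⌉ = 16 − 16 = 0
n=38: ⌈(39·169)/408⌉ − ⌈(38·169)/408⌉ = ⌈6591/408⌉ − ⌈6422/408⌉ = 17 − 16 = 1
n=39: ⌈(40·169)/408⌉ − ⌈(39·169)/408⌉ = ⌈6760/408⌉ − ⌈6591/408⌉ = 17 − 17 = 0
n=40: ⌈(41·169)/408⌉ − ⌈(40·169)/408⌉ = ⌈6929/408⌉ − ⌈6760/408⌉ = 17 − 17 = 0
n=41: ⌈(42·169)/408⌉ − ⌈(41·169)/408⌉ = ⌈7098/408⌉ − ⌈6929/408⌉ = 18 − 17 = 1
n=42: ⌈(43·169)/408⌉ − ⌈(42·169)/408⌉ = ⌈7267/408⌉ − ⌈7098/408⌉ = 18 − 18 = 0
n=43: ⌈(44·169)/408⌉ − ⌈(43·169)/408⌉ = ⌈7436/408⌉ − ⌈7267/408⌉ = 19 − 18 = 1
n=44: ⌈(45·169)/408⌉ − ⌈(44·169)/408⌉ = ⌈7605/408⌉ − ⌈7436/408⌉ = 19 − 19 = 0
n=45: ⌈(46·169)/408⌉ − ⌈(45·169)/408⌉ = ⌈7774/408⌉ − ⌈7605/408⌉ = 20 − 19 = 1
n=46: ⌈(47·169)/408⌉ − ⌈(46·169)/408⌉ = ⌈7943/408⌉ − ⌈7774/408⌉ = 20 − 20 = 0
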